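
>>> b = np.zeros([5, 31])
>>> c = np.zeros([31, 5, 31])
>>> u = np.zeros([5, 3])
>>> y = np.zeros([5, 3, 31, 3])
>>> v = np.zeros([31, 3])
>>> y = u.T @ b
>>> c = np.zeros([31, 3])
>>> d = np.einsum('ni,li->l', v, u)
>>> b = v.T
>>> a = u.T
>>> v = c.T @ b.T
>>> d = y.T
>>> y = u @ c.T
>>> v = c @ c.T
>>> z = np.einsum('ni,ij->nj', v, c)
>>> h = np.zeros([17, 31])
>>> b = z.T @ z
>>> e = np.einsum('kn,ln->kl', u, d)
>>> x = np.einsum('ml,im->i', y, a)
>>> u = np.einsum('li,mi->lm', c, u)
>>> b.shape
(3, 3)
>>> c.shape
(31, 3)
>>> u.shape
(31, 5)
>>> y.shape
(5, 31)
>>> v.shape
(31, 31)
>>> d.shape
(31, 3)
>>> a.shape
(3, 5)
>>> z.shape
(31, 3)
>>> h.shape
(17, 31)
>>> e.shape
(5, 31)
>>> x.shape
(3,)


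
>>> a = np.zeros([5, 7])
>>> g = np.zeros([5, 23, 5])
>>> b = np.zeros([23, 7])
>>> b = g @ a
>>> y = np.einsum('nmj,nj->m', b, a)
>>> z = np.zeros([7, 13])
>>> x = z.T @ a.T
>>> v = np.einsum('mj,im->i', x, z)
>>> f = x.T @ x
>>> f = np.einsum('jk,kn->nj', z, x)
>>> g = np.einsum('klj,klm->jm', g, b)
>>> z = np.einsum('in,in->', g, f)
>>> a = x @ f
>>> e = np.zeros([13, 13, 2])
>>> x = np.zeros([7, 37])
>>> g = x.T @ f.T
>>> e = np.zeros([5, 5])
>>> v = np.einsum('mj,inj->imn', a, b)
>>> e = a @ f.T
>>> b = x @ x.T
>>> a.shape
(13, 7)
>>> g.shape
(37, 5)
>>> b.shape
(7, 7)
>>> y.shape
(23,)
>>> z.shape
()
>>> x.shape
(7, 37)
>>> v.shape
(5, 13, 23)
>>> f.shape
(5, 7)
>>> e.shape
(13, 5)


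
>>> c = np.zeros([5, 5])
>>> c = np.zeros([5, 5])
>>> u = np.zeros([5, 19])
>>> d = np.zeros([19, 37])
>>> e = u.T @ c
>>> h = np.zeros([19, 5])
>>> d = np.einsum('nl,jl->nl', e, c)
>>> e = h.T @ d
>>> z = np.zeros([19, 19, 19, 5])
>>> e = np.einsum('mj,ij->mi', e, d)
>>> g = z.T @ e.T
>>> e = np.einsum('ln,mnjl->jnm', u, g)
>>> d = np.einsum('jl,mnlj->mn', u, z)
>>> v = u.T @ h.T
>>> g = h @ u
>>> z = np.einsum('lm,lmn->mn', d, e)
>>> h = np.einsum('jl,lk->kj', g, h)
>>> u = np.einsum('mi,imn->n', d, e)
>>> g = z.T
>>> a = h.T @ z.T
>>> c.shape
(5, 5)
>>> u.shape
(5,)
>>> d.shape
(19, 19)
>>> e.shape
(19, 19, 5)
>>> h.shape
(5, 19)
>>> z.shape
(19, 5)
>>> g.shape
(5, 19)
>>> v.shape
(19, 19)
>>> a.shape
(19, 19)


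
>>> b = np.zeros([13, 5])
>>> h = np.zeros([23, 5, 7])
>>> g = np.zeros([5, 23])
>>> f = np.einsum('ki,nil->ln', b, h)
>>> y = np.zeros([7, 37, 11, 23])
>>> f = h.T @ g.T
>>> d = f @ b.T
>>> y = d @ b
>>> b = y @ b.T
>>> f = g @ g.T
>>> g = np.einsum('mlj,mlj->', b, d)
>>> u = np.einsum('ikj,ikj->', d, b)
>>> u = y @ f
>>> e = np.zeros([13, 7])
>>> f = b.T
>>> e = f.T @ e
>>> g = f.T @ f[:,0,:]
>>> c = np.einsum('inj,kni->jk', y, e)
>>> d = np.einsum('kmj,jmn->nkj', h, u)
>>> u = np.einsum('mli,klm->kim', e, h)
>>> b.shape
(7, 5, 13)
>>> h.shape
(23, 5, 7)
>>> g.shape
(7, 5, 7)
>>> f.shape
(13, 5, 7)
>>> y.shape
(7, 5, 5)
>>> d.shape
(5, 23, 7)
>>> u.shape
(23, 7, 7)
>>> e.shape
(7, 5, 7)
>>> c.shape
(5, 7)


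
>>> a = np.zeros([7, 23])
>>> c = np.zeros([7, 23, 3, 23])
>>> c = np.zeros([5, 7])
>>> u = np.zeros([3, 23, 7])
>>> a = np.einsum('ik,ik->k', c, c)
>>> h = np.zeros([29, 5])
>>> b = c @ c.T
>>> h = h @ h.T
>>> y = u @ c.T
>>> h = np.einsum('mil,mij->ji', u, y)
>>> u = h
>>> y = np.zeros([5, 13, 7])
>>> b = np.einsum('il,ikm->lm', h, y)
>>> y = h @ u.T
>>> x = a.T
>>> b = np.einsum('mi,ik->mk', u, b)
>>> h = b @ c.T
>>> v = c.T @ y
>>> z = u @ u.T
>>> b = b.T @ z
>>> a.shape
(7,)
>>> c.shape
(5, 7)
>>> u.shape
(5, 23)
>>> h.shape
(5, 5)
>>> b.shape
(7, 5)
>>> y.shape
(5, 5)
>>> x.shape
(7,)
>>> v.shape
(7, 5)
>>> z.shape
(5, 5)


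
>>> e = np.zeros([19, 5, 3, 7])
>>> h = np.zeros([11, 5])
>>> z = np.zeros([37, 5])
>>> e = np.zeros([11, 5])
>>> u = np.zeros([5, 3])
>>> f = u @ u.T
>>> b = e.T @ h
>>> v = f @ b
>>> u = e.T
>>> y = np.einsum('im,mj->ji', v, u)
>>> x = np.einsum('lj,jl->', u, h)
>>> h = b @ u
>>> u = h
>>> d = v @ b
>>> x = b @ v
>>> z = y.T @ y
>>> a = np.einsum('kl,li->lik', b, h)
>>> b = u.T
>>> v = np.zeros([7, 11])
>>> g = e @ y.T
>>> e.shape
(11, 5)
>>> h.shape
(5, 11)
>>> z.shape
(5, 5)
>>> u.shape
(5, 11)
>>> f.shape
(5, 5)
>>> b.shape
(11, 5)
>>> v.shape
(7, 11)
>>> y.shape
(11, 5)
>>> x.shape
(5, 5)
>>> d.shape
(5, 5)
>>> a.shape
(5, 11, 5)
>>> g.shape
(11, 11)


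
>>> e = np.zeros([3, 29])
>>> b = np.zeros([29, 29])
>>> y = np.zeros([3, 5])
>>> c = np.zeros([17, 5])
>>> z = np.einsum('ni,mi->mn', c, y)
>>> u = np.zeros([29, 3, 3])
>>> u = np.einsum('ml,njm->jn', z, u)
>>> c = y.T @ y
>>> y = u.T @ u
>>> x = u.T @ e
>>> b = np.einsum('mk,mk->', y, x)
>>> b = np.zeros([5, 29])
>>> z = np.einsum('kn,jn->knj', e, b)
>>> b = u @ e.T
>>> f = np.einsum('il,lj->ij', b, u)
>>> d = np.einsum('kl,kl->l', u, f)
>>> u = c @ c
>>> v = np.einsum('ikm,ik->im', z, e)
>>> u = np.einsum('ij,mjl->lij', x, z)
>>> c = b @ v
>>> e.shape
(3, 29)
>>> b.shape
(3, 3)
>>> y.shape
(29, 29)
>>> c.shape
(3, 5)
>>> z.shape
(3, 29, 5)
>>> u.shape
(5, 29, 29)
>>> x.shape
(29, 29)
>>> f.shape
(3, 29)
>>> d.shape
(29,)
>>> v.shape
(3, 5)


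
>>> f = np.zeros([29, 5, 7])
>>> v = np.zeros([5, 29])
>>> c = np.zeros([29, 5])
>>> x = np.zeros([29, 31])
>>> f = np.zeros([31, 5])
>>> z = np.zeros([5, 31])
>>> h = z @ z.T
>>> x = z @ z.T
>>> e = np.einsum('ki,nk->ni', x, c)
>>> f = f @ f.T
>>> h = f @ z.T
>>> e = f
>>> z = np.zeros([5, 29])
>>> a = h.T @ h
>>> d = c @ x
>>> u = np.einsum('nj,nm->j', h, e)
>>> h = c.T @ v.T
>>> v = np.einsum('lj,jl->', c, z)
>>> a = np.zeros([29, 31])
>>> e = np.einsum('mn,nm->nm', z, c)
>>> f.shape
(31, 31)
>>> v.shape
()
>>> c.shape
(29, 5)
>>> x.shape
(5, 5)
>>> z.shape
(5, 29)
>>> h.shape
(5, 5)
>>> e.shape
(29, 5)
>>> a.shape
(29, 31)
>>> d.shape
(29, 5)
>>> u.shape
(5,)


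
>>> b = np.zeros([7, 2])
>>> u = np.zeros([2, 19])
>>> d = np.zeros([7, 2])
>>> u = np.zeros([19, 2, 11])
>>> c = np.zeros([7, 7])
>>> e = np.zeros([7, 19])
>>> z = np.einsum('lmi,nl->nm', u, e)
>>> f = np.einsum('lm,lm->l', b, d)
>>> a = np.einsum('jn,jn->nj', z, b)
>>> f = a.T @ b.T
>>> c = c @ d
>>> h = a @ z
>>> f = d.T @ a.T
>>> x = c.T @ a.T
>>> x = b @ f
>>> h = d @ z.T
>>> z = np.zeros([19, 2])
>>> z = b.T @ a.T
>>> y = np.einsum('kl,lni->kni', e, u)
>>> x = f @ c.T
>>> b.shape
(7, 2)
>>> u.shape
(19, 2, 11)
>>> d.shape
(7, 2)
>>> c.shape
(7, 2)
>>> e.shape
(7, 19)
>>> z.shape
(2, 2)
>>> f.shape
(2, 2)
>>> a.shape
(2, 7)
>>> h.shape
(7, 7)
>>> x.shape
(2, 7)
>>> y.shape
(7, 2, 11)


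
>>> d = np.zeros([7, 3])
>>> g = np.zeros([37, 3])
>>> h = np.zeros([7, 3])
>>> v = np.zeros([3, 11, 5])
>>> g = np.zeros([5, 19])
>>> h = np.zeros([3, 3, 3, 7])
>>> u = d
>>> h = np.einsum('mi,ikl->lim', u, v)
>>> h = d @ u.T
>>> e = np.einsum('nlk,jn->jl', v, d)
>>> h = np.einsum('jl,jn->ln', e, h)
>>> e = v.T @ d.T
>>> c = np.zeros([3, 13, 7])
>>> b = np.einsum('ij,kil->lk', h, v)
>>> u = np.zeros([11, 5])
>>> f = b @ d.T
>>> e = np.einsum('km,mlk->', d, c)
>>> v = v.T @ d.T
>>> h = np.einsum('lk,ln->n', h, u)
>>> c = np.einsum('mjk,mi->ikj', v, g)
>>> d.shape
(7, 3)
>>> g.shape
(5, 19)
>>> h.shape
(5,)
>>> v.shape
(5, 11, 7)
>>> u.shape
(11, 5)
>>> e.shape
()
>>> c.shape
(19, 7, 11)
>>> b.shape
(5, 3)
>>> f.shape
(5, 7)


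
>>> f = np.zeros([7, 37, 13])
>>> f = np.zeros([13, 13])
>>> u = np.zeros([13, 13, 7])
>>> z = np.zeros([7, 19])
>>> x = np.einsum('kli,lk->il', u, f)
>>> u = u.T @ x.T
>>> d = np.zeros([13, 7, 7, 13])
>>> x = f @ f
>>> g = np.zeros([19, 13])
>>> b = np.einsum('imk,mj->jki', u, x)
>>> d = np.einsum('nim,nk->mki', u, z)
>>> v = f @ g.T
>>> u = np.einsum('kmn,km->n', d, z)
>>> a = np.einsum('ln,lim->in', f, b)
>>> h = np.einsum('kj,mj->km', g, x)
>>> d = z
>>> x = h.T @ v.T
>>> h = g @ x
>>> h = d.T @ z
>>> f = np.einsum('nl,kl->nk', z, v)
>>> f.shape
(7, 13)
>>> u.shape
(13,)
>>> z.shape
(7, 19)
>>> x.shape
(13, 13)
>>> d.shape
(7, 19)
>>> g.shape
(19, 13)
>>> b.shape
(13, 7, 7)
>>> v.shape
(13, 19)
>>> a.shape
(7, 13)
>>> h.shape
(19, 19)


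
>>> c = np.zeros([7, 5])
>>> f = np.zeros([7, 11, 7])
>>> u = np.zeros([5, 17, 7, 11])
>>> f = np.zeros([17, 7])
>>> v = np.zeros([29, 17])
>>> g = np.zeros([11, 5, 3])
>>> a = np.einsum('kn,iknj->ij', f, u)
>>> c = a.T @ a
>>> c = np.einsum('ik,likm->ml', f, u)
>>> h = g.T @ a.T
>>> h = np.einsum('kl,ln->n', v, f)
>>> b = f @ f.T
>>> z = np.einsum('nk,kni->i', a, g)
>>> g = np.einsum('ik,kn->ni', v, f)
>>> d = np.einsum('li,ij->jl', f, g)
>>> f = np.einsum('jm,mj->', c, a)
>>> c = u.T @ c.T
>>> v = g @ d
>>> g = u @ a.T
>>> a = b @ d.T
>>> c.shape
(11, 7, 17, 11)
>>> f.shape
()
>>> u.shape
(5, 17, 7, 11)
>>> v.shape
(7, 17)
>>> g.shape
(5, 17, 7, 5)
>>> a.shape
(17, 29)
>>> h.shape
(7,)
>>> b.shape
(17, 17)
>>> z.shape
(3,)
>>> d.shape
(29, 17)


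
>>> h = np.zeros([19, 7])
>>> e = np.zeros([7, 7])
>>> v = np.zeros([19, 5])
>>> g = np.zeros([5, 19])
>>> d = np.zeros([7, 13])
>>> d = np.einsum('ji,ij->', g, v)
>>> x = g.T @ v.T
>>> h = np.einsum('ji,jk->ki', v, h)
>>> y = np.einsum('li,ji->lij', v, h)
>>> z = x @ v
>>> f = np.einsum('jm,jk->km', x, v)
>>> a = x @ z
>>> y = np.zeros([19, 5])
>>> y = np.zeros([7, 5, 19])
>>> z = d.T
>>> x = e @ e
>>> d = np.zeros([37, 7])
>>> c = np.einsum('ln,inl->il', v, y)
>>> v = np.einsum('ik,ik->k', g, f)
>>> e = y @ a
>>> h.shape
(7, 5)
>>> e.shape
(7, 5, 5)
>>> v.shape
(19,)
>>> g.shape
(5, 19)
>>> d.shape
(37, 7)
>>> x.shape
(7, 7)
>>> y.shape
(7, 5, 19)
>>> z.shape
()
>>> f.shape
(5, 19)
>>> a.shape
(19, 5)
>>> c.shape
(7, 19)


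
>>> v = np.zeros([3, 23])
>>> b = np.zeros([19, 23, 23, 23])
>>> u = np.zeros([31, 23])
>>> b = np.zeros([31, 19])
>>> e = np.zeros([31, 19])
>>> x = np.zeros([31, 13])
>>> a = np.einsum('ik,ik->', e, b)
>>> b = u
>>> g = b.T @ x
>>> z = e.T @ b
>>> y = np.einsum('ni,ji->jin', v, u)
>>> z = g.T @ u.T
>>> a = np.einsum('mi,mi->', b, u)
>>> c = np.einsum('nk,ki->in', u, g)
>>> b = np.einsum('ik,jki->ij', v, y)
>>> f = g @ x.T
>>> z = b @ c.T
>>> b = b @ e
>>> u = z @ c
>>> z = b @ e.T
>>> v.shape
(3, 23)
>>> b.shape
(3, 19)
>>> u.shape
(3, 31)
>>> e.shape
(31, 19)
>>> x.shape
(31, 13)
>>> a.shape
()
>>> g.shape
(23, 13)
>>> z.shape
(3, 31)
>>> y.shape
(31, 23, 3)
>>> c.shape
(13, 31)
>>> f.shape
(23, 31)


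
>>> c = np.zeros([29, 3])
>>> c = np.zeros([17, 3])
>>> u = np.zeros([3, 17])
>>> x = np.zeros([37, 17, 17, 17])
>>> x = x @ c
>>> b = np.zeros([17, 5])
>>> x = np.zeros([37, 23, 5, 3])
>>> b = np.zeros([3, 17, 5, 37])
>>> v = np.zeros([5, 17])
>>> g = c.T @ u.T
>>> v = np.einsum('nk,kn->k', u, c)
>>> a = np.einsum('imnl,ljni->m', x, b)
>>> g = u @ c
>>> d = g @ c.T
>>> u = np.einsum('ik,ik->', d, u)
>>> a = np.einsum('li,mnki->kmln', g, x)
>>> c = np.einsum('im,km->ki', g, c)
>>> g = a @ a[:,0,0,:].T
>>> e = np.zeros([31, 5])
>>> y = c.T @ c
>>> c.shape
(17, 3)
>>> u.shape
()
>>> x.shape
(37, 23, 5, 3)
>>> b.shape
(3, 17, 5, 37)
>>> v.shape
(17,)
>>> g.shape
(5, 37, 3, 5)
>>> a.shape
(5, 37, 3, 23)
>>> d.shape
(3, 17)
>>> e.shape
(31, 5)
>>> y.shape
(3, 3)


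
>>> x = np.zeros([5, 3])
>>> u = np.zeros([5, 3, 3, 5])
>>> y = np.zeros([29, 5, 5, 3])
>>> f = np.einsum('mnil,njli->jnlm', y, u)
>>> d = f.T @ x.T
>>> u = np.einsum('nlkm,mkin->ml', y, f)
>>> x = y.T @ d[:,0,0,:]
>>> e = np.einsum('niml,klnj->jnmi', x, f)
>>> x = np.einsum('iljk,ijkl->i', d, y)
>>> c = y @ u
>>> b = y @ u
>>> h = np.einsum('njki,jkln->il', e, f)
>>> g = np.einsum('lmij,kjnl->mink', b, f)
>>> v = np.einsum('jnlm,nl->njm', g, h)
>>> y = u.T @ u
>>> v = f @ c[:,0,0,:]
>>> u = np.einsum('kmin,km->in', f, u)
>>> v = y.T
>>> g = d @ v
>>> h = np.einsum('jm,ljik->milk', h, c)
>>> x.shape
(29,)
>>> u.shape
(3, 29)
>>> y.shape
(5, 5)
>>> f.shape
(3, 5, 3, 29)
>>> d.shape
(29, 3, 5, 5)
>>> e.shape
(29, 3, 5, 5)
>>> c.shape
(29, 5, 5, 5)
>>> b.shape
(29, 5, 5, 5)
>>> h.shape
(3, 5, 29, 5)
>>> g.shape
(29, 3, 5, 5)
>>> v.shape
(5, 5)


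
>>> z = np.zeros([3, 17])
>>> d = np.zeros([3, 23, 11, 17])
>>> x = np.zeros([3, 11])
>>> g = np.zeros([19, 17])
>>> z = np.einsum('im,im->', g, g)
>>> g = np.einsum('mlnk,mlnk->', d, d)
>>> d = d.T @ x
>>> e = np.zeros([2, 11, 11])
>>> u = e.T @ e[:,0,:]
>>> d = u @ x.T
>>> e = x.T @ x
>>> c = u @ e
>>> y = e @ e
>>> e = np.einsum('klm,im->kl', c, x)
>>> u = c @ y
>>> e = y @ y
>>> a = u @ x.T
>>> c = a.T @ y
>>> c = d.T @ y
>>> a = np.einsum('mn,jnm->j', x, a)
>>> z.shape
()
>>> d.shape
(11, 11, 3)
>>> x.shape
(3, 11)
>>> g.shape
()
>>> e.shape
(11, 11)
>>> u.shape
(11, 11, 11)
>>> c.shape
(3, 11, 11)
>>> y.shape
(11, 11)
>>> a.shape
(11,)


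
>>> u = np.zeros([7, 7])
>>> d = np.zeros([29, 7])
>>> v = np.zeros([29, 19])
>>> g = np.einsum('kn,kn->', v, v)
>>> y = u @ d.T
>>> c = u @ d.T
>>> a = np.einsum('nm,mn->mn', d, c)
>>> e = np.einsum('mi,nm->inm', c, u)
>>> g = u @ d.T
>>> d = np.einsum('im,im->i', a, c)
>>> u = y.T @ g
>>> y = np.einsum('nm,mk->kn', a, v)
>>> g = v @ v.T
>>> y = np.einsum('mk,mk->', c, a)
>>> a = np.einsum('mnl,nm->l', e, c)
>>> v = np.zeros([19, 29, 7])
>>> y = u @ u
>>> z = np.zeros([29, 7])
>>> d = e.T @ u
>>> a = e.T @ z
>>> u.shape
(29, 29)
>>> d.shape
(7, 7, 29)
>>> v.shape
(19, 29, 7)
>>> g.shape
(29, 29)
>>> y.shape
(29, 29)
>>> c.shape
(7, 29)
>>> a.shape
(7, 7, 7)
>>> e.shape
(29, 7, 7)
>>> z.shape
(29, 7)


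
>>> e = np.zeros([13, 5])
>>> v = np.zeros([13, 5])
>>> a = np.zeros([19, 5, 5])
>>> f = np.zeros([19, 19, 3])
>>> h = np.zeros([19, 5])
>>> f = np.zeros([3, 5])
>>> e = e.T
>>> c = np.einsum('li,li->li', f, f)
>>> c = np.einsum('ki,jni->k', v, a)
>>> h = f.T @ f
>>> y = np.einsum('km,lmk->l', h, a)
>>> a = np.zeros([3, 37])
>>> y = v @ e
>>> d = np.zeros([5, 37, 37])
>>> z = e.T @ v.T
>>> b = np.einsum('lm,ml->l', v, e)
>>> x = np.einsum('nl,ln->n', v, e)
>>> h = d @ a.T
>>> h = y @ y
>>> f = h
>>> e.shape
(5, 13)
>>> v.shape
(13, 5)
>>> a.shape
(3, 37)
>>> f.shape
(13, 13)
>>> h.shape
(13, 13)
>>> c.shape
(13,)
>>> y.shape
(13, 13)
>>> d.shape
(5, 37, 37)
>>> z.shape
(13, 13)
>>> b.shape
(13,)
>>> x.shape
(13,)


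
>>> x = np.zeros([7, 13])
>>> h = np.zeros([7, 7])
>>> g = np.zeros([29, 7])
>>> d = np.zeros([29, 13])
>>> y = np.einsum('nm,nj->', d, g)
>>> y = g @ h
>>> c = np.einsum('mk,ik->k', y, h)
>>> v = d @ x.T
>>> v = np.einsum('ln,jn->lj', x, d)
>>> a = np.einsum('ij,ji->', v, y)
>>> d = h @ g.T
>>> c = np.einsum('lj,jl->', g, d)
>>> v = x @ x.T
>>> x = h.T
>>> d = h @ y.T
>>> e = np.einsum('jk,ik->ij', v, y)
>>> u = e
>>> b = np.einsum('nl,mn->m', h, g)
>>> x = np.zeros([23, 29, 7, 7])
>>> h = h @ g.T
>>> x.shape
(23, 29, 7, 7)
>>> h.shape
(7, 29)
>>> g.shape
(29, 7)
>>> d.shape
(7, 29)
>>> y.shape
(29, 7)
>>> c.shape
()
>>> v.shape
(7, 7)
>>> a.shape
()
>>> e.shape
(29, 7)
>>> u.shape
(29, 7)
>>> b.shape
(29,)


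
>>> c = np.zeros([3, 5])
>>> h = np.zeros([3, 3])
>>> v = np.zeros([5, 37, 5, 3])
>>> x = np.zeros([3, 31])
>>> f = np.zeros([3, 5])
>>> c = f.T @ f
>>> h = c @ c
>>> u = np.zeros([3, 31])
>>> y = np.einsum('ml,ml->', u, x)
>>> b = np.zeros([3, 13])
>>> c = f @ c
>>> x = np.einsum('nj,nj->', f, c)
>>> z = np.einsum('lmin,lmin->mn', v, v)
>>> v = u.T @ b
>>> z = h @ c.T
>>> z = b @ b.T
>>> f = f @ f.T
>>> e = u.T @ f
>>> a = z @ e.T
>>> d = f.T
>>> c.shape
(3, 5)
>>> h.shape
(5, 5)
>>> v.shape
(31, 13)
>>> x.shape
()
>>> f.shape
(3, 3)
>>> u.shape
(3, 31)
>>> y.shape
()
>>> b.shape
(3, 13)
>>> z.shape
(3, 3)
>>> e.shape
(31, 3)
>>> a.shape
(3, 31)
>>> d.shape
(3, 3)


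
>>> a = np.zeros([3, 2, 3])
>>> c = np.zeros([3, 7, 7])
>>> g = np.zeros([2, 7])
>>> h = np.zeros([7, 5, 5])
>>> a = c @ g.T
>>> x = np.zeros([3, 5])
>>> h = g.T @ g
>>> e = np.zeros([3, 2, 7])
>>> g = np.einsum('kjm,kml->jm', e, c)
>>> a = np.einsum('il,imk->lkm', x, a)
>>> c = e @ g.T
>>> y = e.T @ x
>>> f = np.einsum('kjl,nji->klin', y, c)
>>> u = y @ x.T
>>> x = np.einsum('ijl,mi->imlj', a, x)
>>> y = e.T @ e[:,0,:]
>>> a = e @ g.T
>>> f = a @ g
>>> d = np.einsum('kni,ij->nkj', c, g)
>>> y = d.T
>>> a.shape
(3, 2, 2)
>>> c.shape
(3, 2, 2)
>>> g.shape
(2, 7)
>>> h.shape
(7, 7)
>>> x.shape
(5, 3, 7, 2)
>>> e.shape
(3, 2, 7)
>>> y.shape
(7, 3, 2)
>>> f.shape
(3, 2, 7)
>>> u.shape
(7, 2, 3)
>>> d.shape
(2, 3, 7)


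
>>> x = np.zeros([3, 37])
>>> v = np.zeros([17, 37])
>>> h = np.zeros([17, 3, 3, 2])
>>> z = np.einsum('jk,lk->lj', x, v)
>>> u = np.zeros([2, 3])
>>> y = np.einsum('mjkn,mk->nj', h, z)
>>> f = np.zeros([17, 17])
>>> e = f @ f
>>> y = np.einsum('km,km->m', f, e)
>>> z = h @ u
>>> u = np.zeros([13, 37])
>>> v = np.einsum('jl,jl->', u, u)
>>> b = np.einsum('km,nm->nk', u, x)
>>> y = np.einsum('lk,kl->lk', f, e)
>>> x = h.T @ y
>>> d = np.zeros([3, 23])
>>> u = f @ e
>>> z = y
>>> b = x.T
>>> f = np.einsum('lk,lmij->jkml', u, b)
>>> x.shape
(2, 3, 3, 17)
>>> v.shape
()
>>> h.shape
(17, 3, 3, 2)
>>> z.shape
(17, 17)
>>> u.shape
(17, 17)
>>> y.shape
(17, 17)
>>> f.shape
(2, 17, 3, 17)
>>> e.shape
(17, 17)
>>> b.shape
(17, 3, 3, 2)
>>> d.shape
(3, 23)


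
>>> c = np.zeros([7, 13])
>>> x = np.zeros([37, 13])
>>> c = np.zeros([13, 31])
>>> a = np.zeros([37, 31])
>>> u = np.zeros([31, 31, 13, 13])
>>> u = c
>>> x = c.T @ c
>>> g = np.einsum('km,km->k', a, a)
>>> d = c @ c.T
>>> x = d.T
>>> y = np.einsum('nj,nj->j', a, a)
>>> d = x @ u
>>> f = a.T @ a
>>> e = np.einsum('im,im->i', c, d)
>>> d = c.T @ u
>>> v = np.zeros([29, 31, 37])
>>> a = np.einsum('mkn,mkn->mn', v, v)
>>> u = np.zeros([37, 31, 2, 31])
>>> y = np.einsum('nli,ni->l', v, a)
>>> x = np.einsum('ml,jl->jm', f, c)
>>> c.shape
(13, 31)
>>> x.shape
(13, 31)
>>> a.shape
(29, 37)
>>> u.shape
(37, 31, 2, 31)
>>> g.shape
(37,)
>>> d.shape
(31, 31)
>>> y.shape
(31,)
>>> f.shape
(31, 31)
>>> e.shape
(13,)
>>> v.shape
(29, 31, 37)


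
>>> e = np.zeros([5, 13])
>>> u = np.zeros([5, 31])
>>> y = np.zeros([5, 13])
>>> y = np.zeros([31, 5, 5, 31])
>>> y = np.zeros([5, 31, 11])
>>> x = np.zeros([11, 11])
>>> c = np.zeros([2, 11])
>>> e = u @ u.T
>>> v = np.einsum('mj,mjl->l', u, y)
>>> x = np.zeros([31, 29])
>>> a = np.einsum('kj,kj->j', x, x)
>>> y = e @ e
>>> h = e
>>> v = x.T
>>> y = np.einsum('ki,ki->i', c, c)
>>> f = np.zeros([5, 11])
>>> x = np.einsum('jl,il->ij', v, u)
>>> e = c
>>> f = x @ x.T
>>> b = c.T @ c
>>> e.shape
(2, 11)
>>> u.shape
(5, 31)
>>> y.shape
(11,)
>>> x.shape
(5, 29)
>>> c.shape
(2, 11)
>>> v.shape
(29, 31)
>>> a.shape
(29,)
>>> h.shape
(5, 5)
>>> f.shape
(5, 5)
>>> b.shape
(11, 11)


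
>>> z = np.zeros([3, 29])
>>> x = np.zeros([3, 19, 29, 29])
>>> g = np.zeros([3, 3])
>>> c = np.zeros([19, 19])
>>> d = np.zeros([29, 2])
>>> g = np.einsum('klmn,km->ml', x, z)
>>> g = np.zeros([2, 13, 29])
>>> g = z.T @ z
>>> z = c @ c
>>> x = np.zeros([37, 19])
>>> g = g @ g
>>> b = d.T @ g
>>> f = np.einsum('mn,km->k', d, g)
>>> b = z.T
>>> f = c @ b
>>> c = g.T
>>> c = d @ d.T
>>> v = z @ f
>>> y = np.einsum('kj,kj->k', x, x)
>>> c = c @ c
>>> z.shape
(19, 19)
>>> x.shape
(37, 19)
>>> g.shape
(29, 29)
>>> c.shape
(29, 29)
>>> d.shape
(29, 2)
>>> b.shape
(19, 19)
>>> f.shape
(19, 19)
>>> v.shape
(19, 19)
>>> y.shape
(37,)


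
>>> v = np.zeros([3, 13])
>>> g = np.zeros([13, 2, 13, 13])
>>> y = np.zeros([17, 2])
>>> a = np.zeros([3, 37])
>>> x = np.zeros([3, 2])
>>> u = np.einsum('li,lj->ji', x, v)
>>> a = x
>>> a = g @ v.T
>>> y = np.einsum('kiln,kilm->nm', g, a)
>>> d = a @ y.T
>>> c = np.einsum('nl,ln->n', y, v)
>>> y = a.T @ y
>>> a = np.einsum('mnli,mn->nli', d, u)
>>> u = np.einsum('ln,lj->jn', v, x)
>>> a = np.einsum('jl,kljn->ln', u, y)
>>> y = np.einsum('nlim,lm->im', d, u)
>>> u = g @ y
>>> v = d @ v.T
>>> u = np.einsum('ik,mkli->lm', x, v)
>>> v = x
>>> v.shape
(3, 2)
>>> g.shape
(13, 2, 13, 13)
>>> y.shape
(13, 13)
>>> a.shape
(13, 3)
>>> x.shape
(3, 2)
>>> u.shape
(13, 13)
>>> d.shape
(13, 2, 13, 13)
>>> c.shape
(13,)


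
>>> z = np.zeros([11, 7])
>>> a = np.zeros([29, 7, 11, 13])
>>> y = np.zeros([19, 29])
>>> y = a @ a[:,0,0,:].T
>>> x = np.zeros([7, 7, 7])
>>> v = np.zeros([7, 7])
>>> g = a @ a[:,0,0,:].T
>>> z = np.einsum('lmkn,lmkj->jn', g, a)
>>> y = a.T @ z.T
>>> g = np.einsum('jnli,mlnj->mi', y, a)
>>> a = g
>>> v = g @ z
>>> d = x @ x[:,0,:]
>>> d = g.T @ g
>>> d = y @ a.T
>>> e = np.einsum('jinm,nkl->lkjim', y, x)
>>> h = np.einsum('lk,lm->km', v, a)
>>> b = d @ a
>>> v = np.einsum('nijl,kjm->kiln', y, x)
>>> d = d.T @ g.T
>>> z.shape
(13, 29)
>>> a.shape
(29, 13)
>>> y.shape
(13, 11, 7, 13)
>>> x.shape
(7, 7, 7)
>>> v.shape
(7, 11, 13, 13)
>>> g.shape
(29, 13)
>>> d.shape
(29, 7, 11, 29)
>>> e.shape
(7, 7, 13, 11, 13)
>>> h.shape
(29, 13)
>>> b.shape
(13, 11, 7, 13)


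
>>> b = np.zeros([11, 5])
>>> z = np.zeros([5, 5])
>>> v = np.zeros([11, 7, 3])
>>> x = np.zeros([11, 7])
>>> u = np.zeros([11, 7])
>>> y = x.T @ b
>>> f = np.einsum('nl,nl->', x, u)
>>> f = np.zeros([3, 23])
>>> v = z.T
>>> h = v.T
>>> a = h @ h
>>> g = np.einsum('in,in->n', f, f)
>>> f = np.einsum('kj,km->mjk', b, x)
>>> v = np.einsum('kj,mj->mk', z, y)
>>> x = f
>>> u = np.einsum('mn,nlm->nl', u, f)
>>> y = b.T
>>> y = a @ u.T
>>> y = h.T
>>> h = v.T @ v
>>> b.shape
(11, 5)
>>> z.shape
(5, 5)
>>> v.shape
(7, 5)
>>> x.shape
(7, 5, 11)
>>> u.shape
(7, 5)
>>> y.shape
(5, 5)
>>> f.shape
(7, 5, 11)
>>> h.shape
(5, 5)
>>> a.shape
(5, 5)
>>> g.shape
(23,)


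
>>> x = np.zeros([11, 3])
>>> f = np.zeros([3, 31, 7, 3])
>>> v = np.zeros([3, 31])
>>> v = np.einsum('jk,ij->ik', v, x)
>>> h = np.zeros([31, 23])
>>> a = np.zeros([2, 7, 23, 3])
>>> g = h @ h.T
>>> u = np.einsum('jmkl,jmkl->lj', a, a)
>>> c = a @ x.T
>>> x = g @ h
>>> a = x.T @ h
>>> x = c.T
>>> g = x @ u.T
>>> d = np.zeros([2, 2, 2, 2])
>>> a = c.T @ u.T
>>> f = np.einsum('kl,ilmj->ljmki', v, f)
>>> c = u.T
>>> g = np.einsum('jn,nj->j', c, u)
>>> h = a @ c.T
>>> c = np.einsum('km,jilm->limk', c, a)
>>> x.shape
(11, 23, 7, 2)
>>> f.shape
(31, 3, 7, 11, 3)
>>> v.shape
(11, 31)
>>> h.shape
(11, 23, 7, 2)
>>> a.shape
(11, 23, 7, 3)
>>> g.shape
(2,)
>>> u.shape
(3, 2)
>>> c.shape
(7, 23, 3, 2)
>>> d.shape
(2, 2, 2, 2)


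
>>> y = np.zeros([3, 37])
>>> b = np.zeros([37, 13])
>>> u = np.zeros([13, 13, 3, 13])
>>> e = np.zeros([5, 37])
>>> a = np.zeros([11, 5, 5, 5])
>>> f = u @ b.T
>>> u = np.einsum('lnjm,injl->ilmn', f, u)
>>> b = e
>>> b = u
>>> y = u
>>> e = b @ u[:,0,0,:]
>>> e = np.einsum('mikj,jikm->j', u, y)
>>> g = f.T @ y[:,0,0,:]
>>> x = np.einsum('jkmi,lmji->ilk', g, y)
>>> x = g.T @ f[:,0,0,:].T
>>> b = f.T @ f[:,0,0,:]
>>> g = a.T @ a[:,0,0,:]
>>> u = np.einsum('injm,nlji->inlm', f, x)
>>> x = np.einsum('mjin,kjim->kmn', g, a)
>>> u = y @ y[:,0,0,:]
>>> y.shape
(13, 13, 37, 13)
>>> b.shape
(37, 3, 13, 37)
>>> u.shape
(13, 13, 37, 13)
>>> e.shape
(13,)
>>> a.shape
(11, 5, 5, 5)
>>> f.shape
(13, 13, 3, 37)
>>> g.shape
(5, 5, 5, 5)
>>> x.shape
(11, 5, 5)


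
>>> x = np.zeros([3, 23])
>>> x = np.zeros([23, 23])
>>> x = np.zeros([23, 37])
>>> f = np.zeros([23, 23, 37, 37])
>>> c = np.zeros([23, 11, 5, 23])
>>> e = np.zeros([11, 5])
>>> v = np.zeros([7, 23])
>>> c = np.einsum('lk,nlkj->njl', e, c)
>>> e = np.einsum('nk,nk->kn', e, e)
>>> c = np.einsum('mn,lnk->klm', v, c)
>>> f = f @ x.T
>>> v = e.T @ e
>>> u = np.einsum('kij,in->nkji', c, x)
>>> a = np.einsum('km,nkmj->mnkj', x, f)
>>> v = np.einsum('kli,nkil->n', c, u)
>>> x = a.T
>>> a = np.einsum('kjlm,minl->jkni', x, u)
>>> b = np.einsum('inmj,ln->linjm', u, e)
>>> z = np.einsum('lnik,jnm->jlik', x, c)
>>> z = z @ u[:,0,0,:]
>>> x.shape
(23, 23, 23, 37)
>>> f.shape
(23, 23, 37, 23)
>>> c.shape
(11, 23, 7)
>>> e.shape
(5, 11)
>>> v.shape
(37,)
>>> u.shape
(37, 11, 7, 23)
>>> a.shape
(23, 23, 7, 11)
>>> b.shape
(5, 37, 11, 23, 7)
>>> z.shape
(11, 23, 23, 23)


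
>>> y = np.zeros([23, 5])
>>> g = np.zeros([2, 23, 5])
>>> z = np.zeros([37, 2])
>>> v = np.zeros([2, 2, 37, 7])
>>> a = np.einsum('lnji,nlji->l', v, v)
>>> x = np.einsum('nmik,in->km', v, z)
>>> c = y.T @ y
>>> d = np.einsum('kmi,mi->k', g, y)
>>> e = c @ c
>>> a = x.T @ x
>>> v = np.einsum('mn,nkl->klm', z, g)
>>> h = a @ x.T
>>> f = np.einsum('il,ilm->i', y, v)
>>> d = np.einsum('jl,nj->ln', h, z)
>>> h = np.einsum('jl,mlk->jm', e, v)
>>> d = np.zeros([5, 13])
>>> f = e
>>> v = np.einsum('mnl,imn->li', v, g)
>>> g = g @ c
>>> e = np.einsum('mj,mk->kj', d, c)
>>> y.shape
(23, 5)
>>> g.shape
(2, 23, 5)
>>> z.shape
(37, 2)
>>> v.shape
(37, 2)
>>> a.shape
(2, 2)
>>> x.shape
(7, 2)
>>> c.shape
(5, 5)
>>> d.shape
(5, 13)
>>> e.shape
(5, 13)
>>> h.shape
(5, 23)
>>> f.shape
(5, 5)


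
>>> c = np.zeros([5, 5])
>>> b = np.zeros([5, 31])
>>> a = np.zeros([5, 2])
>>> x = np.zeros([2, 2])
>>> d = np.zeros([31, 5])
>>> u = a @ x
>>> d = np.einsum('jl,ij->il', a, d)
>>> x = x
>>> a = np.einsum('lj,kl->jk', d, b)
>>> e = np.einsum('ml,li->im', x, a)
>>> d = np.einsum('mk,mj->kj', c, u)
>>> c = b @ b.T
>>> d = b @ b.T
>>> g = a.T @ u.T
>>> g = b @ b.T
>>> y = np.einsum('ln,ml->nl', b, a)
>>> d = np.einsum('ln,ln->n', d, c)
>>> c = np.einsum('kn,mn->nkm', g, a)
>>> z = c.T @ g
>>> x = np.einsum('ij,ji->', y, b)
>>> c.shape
(5, 5, 2)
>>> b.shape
(5, 31)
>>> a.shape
(2, 5)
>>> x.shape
()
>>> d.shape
(5,)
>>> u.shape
(5, 2)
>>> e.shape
(5, 2)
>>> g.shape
(5, 5)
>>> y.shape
(31, 5)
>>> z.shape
(2, 5, 5)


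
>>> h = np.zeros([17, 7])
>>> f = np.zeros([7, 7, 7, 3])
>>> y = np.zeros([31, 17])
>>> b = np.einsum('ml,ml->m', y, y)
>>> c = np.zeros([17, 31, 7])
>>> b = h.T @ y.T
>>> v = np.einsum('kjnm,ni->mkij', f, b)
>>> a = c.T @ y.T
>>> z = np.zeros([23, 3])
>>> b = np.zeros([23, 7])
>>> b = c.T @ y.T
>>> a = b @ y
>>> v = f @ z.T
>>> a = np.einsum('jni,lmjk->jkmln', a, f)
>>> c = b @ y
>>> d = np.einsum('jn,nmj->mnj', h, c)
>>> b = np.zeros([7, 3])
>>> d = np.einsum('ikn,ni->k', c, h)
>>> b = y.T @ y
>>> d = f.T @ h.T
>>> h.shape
(17, 7)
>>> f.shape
(7, 7, 7, 3)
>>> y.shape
(31, 17)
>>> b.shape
(17, 17)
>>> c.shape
(7, 31, 17)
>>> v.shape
(7, 7, 7, 23)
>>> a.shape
(7, 3, 7, 7, 31)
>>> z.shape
(23, 3)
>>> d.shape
(3, 7, 7, 17)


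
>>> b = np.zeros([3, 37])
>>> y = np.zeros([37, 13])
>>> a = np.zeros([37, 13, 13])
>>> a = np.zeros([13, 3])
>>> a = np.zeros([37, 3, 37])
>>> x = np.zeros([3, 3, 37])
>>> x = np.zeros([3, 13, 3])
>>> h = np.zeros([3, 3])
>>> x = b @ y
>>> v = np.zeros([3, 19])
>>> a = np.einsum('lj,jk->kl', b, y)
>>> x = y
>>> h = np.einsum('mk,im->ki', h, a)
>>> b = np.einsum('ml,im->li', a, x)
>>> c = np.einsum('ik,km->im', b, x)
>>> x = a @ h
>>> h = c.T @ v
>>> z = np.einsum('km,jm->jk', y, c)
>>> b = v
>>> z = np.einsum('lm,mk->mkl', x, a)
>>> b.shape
(3, 19)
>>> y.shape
(37, 13)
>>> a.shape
(13, 3)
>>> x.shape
(13, 13)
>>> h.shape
(13, 19)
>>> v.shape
(3, 19)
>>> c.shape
(3, 13)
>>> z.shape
(13, 3, 13)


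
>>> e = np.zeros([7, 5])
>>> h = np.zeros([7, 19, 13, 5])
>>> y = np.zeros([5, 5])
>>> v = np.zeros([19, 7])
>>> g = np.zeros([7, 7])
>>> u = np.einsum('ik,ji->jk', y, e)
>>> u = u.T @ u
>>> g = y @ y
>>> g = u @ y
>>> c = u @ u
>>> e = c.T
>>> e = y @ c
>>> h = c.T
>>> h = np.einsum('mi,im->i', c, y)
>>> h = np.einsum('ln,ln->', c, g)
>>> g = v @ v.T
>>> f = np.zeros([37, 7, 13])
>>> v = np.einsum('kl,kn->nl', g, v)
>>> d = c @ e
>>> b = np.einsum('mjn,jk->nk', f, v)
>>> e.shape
(5, 5)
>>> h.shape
()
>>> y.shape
(5, 5)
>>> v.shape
(7, 19)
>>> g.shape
(19, 19)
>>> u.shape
(5, 5)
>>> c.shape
(5, 5)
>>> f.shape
(37, 7, 13)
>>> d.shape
(5, 5)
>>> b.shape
(13, 19)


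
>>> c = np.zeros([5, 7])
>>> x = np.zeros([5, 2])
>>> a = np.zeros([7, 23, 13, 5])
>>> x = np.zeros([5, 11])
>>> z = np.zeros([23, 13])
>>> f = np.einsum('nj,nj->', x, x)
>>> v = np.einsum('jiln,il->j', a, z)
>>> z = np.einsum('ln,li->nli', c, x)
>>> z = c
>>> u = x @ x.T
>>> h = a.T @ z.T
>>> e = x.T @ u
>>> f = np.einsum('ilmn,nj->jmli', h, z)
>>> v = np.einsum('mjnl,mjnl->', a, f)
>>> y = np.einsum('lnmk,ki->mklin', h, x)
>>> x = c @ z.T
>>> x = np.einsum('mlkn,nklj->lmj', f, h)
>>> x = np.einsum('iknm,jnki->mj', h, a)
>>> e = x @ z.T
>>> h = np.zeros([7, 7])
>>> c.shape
(5, 7)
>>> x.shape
(5, 7)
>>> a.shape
(7, 23, 13, 5)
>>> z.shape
(5, 7)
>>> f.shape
(7, 23, 13, 5)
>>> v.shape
()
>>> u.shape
(5, 5)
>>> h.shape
(7, 7)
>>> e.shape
(5, 5)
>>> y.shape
(23, 5, 5, 11, 13)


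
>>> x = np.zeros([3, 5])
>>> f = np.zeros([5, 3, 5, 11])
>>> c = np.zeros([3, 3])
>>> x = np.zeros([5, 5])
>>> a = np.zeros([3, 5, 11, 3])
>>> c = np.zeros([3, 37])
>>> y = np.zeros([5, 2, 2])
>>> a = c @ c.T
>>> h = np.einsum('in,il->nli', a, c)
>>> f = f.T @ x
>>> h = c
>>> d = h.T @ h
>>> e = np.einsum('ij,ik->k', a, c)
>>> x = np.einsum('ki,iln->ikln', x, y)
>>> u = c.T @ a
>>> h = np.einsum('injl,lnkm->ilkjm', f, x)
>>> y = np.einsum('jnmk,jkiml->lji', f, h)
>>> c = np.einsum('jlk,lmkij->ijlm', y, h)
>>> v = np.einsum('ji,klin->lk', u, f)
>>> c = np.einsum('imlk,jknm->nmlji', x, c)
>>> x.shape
(5, 5, 2, 2)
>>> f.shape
(11, 5, 3, 5)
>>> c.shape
(11, 5, 2, 3, 5)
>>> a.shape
(3, 3)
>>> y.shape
(2, 11, 2)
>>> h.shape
(11, 5, 2, 3, 2)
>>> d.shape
(37, 37)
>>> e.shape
(37,)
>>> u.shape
(37, 3)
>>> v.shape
(5, 11)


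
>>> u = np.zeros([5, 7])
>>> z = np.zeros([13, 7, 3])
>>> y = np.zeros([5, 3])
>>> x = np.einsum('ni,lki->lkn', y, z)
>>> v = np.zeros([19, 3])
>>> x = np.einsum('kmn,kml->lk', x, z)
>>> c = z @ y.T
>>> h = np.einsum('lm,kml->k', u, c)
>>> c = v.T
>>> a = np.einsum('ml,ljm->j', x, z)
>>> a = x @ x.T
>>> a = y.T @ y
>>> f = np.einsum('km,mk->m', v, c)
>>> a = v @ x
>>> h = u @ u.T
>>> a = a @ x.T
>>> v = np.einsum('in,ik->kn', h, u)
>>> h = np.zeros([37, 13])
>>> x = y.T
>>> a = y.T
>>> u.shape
(5, 7)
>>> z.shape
(13, 7, 3)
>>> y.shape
(5, 3)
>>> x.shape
(3, 5)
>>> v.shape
(7, 5)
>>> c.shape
(3, 19)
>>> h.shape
(37, 13)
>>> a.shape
(3, 5)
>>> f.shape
(3,)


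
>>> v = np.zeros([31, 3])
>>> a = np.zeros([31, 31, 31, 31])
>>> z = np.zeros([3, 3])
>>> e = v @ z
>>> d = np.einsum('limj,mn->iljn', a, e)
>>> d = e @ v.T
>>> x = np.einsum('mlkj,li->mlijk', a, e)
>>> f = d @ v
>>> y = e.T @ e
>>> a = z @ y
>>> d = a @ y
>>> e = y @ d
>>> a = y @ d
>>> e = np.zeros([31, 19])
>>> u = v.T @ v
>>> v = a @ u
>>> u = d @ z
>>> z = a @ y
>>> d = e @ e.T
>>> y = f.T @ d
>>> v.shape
(3, 3)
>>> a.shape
(3, 3)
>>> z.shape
(3, 3)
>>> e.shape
(31, 19)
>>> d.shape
(31, 31)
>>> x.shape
(31, 31, 3, 31, 31)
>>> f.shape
(31, 3)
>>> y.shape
(3, 31)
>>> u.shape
(3, 3)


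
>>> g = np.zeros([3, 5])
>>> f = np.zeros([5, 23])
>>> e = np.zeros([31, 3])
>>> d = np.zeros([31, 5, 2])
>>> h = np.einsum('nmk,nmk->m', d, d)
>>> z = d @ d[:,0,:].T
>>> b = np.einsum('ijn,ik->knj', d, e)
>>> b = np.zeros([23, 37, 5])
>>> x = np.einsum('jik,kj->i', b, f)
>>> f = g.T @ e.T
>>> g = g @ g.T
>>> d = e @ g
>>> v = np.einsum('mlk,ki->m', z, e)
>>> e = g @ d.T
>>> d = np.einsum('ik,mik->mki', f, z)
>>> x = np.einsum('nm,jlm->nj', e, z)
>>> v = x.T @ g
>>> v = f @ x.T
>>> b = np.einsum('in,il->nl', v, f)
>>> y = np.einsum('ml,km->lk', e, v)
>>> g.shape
(3, 3)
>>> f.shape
(5, 31)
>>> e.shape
(3, 31)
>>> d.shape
(31, 31, 5)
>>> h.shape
(5,)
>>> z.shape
(31, 5, 31)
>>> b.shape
(3, 31)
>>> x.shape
(3, 31)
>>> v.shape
(5, 3)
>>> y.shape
(31, 5)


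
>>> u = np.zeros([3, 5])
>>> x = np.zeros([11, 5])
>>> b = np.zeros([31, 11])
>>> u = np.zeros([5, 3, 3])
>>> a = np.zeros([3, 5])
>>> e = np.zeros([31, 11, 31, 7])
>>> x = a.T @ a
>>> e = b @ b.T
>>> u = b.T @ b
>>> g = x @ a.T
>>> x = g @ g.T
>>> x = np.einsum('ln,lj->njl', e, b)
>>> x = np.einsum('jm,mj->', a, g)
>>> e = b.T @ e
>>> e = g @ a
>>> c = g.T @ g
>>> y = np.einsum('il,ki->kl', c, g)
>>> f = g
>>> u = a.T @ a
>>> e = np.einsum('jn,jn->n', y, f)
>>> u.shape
(5, 5)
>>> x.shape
()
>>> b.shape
(31, 11)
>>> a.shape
(3, 5)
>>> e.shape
(3,)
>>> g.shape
(5, 3)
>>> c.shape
(3, 3)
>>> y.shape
(5, 3)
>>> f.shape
(5, 3)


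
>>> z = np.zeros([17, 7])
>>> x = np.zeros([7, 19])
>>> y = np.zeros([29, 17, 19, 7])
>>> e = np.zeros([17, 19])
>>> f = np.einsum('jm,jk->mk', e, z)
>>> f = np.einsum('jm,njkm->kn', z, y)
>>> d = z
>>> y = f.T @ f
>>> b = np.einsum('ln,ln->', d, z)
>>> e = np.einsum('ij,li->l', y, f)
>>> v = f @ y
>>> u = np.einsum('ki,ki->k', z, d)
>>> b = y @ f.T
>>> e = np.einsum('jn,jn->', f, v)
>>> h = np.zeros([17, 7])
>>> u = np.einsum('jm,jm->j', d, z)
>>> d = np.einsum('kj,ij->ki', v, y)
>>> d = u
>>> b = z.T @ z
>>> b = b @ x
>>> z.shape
(17, 7)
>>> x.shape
(7, 19)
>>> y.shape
(29, 29)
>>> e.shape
()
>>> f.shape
(19, 29)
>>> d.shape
(17,)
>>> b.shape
(7, 19)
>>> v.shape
(19, 29)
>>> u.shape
(17,)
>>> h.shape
(17, 7)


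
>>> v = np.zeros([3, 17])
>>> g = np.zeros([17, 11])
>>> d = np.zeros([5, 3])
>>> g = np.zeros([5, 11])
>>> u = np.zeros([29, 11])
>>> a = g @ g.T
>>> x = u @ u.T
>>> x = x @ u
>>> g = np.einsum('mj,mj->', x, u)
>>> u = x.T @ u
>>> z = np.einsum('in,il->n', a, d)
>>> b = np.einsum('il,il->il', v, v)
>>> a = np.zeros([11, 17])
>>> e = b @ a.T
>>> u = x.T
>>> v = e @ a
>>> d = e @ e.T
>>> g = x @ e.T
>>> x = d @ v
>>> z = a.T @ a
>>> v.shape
(3, 17)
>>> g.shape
(29, 3)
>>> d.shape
(3, 3)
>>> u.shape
(11, 29)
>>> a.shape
(11, 17)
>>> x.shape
(3, 17)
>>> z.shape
(17, 17)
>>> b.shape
(3, 17)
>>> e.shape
(3, 11)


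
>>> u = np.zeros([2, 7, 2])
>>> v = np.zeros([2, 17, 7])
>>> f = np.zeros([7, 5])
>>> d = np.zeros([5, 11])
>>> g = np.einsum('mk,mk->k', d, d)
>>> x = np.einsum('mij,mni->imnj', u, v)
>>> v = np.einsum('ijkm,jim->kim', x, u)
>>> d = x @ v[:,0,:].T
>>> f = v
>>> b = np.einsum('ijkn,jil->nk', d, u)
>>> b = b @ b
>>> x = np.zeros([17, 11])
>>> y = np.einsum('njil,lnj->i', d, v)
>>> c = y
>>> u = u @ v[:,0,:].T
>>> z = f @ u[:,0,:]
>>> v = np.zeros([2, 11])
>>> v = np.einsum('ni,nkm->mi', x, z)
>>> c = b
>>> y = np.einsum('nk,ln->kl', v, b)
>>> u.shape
(2, 7, 17)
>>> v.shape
(17, 11)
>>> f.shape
(17, 7, 2)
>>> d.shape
(7, 2, 17, 17)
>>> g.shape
(11,)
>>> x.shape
(17, 11)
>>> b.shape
(17, 17)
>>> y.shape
(11, 17)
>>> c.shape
(17, 17)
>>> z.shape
(17, 7, 17)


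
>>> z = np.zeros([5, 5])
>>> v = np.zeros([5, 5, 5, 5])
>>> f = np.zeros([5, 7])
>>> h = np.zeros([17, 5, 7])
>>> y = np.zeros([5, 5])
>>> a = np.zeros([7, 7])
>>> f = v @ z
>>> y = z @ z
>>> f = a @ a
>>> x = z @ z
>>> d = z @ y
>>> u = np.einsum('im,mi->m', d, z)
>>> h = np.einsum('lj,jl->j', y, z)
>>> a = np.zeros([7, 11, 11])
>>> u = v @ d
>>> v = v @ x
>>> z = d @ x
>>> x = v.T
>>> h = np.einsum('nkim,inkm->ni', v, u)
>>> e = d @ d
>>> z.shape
(5, 5)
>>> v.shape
(5, 5, 5, 5)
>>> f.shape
(7, 7)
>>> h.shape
(5, 5)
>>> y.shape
(5, 5)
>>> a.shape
(7, 11, 11)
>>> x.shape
(5, 5, 5, 5)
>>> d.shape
(5, 5)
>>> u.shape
(5, 5, 5, 5)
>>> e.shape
(5, 5)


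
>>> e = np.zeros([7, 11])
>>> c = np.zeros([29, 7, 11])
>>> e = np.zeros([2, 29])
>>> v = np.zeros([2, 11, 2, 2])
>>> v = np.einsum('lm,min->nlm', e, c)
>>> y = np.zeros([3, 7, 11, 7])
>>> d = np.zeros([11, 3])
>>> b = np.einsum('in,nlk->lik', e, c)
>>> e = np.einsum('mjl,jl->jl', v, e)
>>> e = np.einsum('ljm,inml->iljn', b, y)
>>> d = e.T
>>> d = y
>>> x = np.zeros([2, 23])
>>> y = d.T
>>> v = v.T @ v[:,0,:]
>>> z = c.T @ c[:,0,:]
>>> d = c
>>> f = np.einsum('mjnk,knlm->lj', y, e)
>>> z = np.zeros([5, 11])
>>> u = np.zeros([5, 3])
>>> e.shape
(3, 7, 2, 7)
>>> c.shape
(29, 7, 11)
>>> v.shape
(29, 2, 29)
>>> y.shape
(7, 11, 7, 3)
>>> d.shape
(29, 7, 11)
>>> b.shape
(7, 2, 11)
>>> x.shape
(2, 23)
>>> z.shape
(5, 11)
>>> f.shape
(2, 11)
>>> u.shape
(5, 3)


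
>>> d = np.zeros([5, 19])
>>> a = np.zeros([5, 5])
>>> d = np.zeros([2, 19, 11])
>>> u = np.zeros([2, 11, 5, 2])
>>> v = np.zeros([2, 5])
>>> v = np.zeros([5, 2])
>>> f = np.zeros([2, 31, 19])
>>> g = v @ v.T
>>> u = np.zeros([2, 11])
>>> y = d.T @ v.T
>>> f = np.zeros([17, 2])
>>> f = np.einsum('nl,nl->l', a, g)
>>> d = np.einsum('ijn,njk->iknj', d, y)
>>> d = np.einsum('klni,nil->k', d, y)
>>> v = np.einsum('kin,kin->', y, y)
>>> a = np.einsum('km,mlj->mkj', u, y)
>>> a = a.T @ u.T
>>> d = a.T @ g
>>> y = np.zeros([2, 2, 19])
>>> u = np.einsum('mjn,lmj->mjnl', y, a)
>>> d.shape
(2, 2, 5)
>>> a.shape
(5, 2, 2)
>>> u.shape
(2, 2, 19, 5)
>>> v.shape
()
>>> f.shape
(5,)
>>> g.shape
(5, 5)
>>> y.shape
(2, 2, 19)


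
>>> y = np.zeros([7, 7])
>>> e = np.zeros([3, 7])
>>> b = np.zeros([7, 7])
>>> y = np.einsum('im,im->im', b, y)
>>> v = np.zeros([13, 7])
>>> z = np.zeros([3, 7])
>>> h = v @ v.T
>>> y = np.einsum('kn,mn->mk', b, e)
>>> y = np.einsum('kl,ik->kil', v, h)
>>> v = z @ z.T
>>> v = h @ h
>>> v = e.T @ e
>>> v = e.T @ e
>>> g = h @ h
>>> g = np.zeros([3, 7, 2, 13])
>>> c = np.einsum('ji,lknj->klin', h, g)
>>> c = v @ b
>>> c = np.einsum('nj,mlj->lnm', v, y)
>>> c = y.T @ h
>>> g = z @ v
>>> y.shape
(13, 13, 7)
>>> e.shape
(3, 7)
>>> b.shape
(7, 7)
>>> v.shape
(7, 7)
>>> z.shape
(3, 7)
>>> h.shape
(13, 13)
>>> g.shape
(3, 7)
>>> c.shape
(7, 13, 13)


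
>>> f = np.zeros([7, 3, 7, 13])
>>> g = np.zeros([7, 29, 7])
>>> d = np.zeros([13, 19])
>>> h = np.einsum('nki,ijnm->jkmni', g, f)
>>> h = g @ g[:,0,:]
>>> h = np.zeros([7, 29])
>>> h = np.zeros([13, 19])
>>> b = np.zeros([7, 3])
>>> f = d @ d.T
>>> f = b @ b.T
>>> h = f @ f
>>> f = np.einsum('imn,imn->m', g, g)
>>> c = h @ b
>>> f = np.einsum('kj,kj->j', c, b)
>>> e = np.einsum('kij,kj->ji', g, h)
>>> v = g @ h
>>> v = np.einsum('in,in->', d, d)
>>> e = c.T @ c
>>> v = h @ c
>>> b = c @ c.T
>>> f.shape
(3,)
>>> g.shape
(7, 29, 7)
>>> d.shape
(13, 19)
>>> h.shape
(7, 7)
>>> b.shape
(7, 7)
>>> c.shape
(7, 3)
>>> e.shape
(3, 3)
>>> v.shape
(7, 3)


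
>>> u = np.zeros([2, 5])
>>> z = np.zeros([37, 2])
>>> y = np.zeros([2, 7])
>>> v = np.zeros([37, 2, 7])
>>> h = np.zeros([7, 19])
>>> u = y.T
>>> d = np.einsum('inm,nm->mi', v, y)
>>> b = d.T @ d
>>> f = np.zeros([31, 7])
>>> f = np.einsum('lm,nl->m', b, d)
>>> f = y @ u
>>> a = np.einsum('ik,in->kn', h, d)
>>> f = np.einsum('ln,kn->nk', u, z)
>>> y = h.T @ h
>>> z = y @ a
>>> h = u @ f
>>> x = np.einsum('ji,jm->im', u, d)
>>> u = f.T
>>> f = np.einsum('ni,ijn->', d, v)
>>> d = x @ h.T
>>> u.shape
(37, 2)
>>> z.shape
(19, 37)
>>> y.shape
(19, 19)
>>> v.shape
(37, 2, 7)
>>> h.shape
(7, 37)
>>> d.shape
(2, 7)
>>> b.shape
(37, 37)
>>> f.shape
()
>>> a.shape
(19, 37)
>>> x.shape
(2, 37)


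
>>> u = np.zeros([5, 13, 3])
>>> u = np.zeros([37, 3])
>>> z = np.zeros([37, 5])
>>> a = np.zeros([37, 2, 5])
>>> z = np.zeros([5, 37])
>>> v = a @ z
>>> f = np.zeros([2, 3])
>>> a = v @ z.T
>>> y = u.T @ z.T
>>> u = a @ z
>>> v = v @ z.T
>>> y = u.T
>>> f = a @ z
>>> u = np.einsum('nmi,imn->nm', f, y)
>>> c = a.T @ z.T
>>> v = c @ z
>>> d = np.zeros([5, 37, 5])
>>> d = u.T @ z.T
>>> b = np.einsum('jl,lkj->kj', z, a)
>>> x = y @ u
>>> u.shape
(37, 2)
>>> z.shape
(5, 37)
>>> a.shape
(37, 2, 5)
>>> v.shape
(5, 2, 37)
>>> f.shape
(37, 2, 37)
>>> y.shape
(37, 2, 37)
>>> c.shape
(5, 2, 5)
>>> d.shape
(2, 5)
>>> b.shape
(2, 5)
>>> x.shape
(37, 2, 2)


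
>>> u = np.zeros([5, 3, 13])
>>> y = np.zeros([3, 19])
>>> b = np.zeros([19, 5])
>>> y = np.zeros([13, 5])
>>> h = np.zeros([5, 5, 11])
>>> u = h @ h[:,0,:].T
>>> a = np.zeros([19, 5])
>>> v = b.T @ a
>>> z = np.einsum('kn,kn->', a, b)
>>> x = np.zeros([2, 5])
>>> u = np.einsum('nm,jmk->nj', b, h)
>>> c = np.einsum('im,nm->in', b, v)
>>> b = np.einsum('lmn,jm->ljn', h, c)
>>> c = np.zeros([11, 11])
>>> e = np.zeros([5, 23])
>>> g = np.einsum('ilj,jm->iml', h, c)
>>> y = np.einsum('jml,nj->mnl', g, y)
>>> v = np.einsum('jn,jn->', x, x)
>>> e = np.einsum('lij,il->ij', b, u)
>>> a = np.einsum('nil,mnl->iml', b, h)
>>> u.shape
(19, 5)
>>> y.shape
(11, 13, 5)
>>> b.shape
(5, 19, 11)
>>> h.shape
(5, 5, 11)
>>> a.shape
(19, 5, 11)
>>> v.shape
()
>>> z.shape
()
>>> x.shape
(2, 5)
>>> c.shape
(11, 11)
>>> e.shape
(19, 11)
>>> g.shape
(5, 11, 5)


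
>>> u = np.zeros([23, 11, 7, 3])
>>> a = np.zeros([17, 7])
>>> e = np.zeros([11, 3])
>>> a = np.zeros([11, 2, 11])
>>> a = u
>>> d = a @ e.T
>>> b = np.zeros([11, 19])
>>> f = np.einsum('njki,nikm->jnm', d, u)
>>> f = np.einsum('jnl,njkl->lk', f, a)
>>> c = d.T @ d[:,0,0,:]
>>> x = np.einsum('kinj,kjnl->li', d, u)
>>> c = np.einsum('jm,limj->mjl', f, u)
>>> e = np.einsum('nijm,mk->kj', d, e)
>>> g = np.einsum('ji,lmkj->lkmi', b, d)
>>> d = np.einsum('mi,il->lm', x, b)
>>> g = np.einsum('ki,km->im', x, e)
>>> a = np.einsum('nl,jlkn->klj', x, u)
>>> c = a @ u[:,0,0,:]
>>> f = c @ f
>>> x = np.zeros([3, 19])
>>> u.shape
(23, 11, 7, 3)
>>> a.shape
(7, 11, 23)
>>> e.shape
(3, 7)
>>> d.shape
(19, 3)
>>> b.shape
(11, 19)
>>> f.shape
(7, 11, 7)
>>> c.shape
(7, 11, 3)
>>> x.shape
(3, 19)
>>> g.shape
(11, 7)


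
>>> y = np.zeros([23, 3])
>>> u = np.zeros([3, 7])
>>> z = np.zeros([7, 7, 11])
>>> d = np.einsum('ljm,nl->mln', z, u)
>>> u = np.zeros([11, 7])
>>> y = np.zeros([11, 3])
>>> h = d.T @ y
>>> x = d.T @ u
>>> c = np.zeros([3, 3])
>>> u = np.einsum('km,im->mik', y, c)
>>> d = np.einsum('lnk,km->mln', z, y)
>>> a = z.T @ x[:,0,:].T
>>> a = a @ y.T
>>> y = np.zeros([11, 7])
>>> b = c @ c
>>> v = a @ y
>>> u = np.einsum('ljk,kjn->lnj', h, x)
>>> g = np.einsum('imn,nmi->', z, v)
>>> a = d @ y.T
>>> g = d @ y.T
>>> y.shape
(11, 7)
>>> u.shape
(3, 7, 7)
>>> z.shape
(7, 7, 11)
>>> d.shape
(3, 7, 7)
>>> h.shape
(3, 7, 3)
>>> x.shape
(3, 7, 7)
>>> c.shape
(3, 3)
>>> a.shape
(3, 7, 11)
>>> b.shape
(3, 3)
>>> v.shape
(11, 7, 7)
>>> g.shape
(3, 7, 11)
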